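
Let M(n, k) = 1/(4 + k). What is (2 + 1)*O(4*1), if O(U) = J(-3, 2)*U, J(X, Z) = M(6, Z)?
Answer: 2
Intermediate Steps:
J(X, Z) = 1/(4 + Z)
O(U) = U/6 (O(U) = U/(4 + 2) = U/6)
(2 + 1)*O(4*1) = (2 + 1)*((4*1)/6) = 3*((1/6)*4) = 3*(2/3) = 2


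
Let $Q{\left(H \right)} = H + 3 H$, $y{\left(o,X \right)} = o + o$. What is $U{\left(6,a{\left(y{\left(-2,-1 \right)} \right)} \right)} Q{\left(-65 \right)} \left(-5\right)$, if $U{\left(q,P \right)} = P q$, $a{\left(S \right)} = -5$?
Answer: $-39000$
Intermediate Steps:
$y{\left(o,X \right)} = 2 o$
$Q{\left(H \right)} = 4 H$
$U{\left(6,a{\left(y{\left(-2,-1 \right)} \right)} \right)} Q{\left(-65 \right)} \left(-5\right) = \left(-5\right) 6 \cdot 4 \left(-65\right) \left(-5\right) = \left(-30\right) \left(-260\right) \left(-5\right) = 7800 \left(-5\right) = -39000$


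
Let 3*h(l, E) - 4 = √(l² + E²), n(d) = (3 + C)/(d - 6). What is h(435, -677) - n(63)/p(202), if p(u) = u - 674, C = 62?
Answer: 11979/8968 + √647554/3 ≈ 269.57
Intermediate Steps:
n(d) = 65/(-6 + d) (n(d) = (3 + 62)/(d - 6) = 65/(-6 + d))
p(u) = -674 + u
h(l, E) = 4/3 + √(E² + l²)/3 (h(l, E) = 4/3 + √(l² + E²)/3 = 4/3 + √(E² + l²)/3)
h(435, -677) - n(63)/p(202) = (4/3 + √((-677)² + 435²)/3) - 65/(-6 + 63)/(-674 + 202) = (4/3 + √(458329 + 189225)/3) - 65/57/(-472) = (4/3 + √647554/3) - 65*(1/57)*(-1)/472 = (4/3 + √647554/3) - 65*(-1)/(57*472) = (4/3 + √647554/3) - 1*(-65/26904) = (4/3 + √647554/3) + 65/26904 = 11979/8968 + √647554/3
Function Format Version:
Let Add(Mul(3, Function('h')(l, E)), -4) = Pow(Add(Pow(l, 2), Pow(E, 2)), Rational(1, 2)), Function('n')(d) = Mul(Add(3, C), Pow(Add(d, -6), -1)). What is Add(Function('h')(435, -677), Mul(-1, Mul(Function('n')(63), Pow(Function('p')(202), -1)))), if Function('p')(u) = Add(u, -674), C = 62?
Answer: Add(Rational(11979, 8968), Mul(Rational(1, 3), Pow(647554, Rational(1, 2)))) ≈ 269.57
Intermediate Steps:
Function('n')(d) = Mul(65, Pow(Add(-6, d), -1)) (Function('n')(d) = Mul(Add(3, 62), Pow(Add(d, -6), -1)) = Mul(65, Pow(Add(-6, d), -1)))
Function('p')(u) = Add(-674, u)
Function('h')(l, E) = Add(Rational(4, 3), Mul(Rational(1, 3), Pow(Add(Pow(E, 2), Pow(l, 2)), Rational(1, 2)))) (Function('h')(l, E) = Add(Rational(4, 3), Mul(Rational(1, 3), Pow(Add(Pow(l, 2), Pow(E, 2)), Rational(1, 2)))) = Add(Rational(4, 3), Mul(Rational(1, 3), Pow(Add(Pow(E, 2), Pow(l, 2)), Rational(1, 2)))))
Add(Function('h')(435, -677), Mul(-1, Mul(Function('n')(63), Pow(Function('p')(202), -1)))) = Add(Add(Rational(4, 3), Mul(Rational(1, 3), Pow(Add(Pow(-677, 2), Pow(435, 2)), Rational(1, 2)))), Mul(-1, Mul(Mul(65, Pow(Add(-6, 63), -1)), Pow(Add(-674, 202), -1)))) = Add(Add(Rational(4, 3), Mul(Rational(1, 3), Pow(Add(458329, 189225), Rational(1, 2)))), Mul(-1, Mul(Mul(65, Pow(57, -1)), Pow(-472, -1)))) = Add(Add(Rational(4, 3), Mul(Rational(1, 3), Pow(647554, Rational(1, 2)))), Mul(-1, Mul(Mul(65, Rational(1, 57)), Rational(-1, 472)))) = Add(Add(Rational(4, 3), Mul(Rational(1, 3), Pow(647554, Rational(1, 2)))), Mul(-1, Mul(Rational(65, 57), Rational(-1, 472)))) = Add(Add(Rational(4, 3), Mul(Rational(1, 3), Pow(647554, Rational(1, 2)))), Mul(-1, Rational(-65, 26904))) = Add(Add(Rational(4, 3), Mul(Rational(1, 3), Pow(647554, Rational(1, 2)))), Rational(65, 26904)) = Add(Rational(11979, 8968), Mul(Rational(1, 3), Pow(647554, Rational(1, 2))))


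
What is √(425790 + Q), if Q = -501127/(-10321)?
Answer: √45361617759157/10321 ≈ 652.56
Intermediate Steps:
Q = 501127/10321 (Q = -501127*(-1/10321) = 501127/10321 ≈ 48.554)
√(425790 + Q) = √(425790 + 501127/10321) = √(4395079717/10321) = √45361617759157/10321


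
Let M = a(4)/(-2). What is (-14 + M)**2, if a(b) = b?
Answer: 256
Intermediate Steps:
M = -2 (M = 4/(-2) = 4*(-1/2) = -2)
(-14 + M)**2 = (-14 - 2)**2 = (-16)**2 = 256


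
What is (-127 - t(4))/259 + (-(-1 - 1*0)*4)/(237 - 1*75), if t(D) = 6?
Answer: -1465/2997 ≈ -0.48882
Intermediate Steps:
(-127 - t(4))/259 + (-(-1 - 1*0)*4)/(237 - 1*75) = (-127 - 1*6)/259 + (-(-1 - 1*0)*4)/(237 - 1*75) = (-127 - 6)*(1/259) + (-(-1 + 0)*4)/(237 - 75) = -133*1/259 + (-1*(-1)*4)/162 = -19/37 + (1*4)*(1/162) = -19/37 + 4*(1/162) = -19/37 + 2/81 = -1465/2997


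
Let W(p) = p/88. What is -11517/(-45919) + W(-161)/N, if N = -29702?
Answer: 30110251151/120021980144 ≈ 0.25087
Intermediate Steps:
W(p) = p/88 (W(p) = p*(1/88) = p/88)
-11517/(-45919) + W(-161)/N = -11517/(-45919) + ((1/88)*(-161))/(-29702) = -11517*(-1/45919) - 161/88*(-1/29702) = 11517/45919 + 161/2613776 = 30110251151/120021980144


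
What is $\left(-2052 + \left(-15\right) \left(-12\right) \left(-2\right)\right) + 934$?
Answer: $-1478$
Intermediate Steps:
$\left(-2052 + \left(-15\right) \left(-12\right) \left(-2\right)\right) + 934 = \left(-2052 + 180 \left(-2\right)\right) + 934 = \left(-2052 - 360\right) + 934 = -2412 + 934 = -1478$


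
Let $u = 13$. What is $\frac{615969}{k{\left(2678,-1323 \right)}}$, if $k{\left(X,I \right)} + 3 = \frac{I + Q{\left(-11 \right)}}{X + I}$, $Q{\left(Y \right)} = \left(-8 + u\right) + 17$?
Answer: $- \frac{834637995}{5366} \approx -1.5554 \cdot 10^{5}$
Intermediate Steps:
$Q{\left(Y \right)} = 22$ ($Q{\left(Y \right)} = \left(-8 + 13\right) + 17 = 5 + 17 = 22$)
$k{\left(X,I \right)} = -3 + \frac{22 + I}{I + X}$ ($k{\left(X,I \right)} = -3 + \frac{I + 22}{X + I} = -3 + \frac{22 + I}{I + X}$)
$\frac{615969}{k{\left(2678,-1323 \right)}} = \frac{615969}{\frac{1}{-1323 + 2678} \left(22 - 8034 - -2646\right)} = \frac{615969}{\frac{1}{1355} \left(22 - 8034 + 2646\right)} = \frac{615969}{\frac{1}{1355} \left(-5366\right)} = \frac{615969}{- \frac{5366}{1355}} = 615969 \left(- \frac{1355}{5366}\right) = - \frac{834637995}{5366}$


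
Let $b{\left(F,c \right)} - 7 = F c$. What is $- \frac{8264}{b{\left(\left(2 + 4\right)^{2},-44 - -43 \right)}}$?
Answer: $\frac{8264}{29} \approx 284.97$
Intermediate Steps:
$b{\left(F,c \right)} = 7 + F c$
$- \frac{8264}{b{\left(\left(2 + 4\right)^{2},-44 - -43 \right)}} = - \frac{8264}{7 + \left(2 + 4\right)^{2} \left(-44 - -43\right)} = - \frac{8264}{7 + 6^{2} \left(-44 + 43\right)} = - \frac{8264}{7 + 36 \left(-1\right)} = - \frac{8264}{7 - 36} = - \frac{8264}{-29} = \left(-8264\right) \left(- \frac{1}{29}\right) = \frac{8264}{29}$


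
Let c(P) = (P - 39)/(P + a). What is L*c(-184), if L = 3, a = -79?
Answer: 669/263 ≈ 2.5437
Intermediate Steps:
c(P) = (-39 + P)/(-79 + P) (c(P) = (P - 39)/(P - 79) = (-39 + P)/(-79 + P))
L*c(-184) = 3*((-39 - 184)/(-79 - 184)) = 3*(-223/(-263)) = 3*(-1/263*(-223)) = 3*(223/263) = 669/263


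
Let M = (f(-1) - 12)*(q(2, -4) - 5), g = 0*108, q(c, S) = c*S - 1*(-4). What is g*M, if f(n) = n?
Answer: 0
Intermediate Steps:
q(c, S) = 4 + S*c (q(c, S) = S*c + 4 = 4 + S*c)
g = 0
M = 117 (M = (-1 - 12)*((4 - 4*2) - 5) = -13*((4 - 8) - 5) = -13*(-4 - 5) = -13*(-9) = 117)
g*M = 0*117 = 0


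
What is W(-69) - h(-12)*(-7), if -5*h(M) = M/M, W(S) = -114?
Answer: -577/5 ≈ -115.40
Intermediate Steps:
h(M) = -⅕ (h(M) = -M/(5*M) = -⅕*1 = -⅕)
W(-69) - h(-12)*(-7) = -114 - (-1)*(-7)/5 = -114 - 1*7/5 = -114 - 7/5 = -577/5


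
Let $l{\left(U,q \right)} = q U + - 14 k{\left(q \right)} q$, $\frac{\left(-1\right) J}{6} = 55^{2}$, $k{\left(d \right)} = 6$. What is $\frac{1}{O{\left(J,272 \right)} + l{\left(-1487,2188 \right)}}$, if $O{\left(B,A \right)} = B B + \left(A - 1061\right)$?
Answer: $\frac{1}{325984363} \approx 3.0676 \cdot 10^{-9}$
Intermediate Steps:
$J = -18150$ ($J = - 6 \cdot 55^{2} = \left(-6\right) 3025 = -18150$)
$l{\left(U,q \right)} = - 84 q + U q$ ($l{\left(U,q \right)} = q U + \left(-14\right) 6 q = U q - 84 q = - 84 q + U q$)
$O{\left(B,A \right)} = -1061 + A + B^{2}$ ($O{\left(B,A \right)} = B^{2} + \left(-1061 + A\right) = -1061 + A + B^{2}$)
$\frac{1}{O{\left(J,272 \right)} + l{\left(-1487,2188 \right)}} = \frac{1}{\left(-1061 + 272 + \left(-18150\right)^{2}\right) + 2188 \left(-84 - 1487\right)} = \frac{1}{\left(-1061 + 272 + 329422500\right) + 2188 \left(-1571\right)} = \frac{1}{329421711 - 3437348} = \frac{1}{325984363}$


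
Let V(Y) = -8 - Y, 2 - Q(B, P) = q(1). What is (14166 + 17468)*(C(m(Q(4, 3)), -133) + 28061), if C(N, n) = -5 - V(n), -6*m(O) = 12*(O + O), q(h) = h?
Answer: 883569254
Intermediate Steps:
Q(B, P) = 1 (Q(B, P) = 2 - 1*1 = 2 - 1 = 1)
m(O) = -4*O (m(O) = -2*(O + O) = -2*2*O = -4*O)
C(N, n) = 3 + n (C(N, n) = -5 - (-8 - n) = -5 + (8 + n) = 3 + n)
(14166 + 17468)*(C(m(Q(4, 3)), -133) + 28061) = (14166 + 17468)*((3 - 133) + 28061) = 31634*(-130 + 28061) = 31634*27931 = 883569254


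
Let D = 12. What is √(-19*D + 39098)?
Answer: 13*√230 ≈ 197.15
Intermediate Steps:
√(-19*D + 39098) = √(-19*12 + 39098) = √(-228 + 39098) = √38870 = 13*√230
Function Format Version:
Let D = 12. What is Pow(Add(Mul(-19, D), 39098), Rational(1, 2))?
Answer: Mul(13, Pow(230, Rational(1, 2))) ≈ 197.15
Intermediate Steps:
Pow(Add(Mul(-19, D), 39098), Rational(1, 2)) = Pow(Add(Mul(-19, 12), 39098), Rational(1, 2)) = Pow(Add(-228, 39098), Rational(1, 2)) = Pow(38870, Rational(1, 2)) = Mul(13, Pow(230, Rational(1, 2)))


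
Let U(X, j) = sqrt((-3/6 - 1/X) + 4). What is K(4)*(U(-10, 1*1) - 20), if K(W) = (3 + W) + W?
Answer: -220 + 33*sqrt(10)/5 ≈ -199.13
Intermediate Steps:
K(W) = 3 + 2*W
U(X, j) = sqrt(7/2 - 1/X) (U(X, j) = sqrt((-3*1/6 - 1/X) + 4) = sqrt((-1/2 - 1/X) + 4) = sqrt(7/2 - 1/X))
K(4)*(U(-10, 1*1) - 20) = (3 + 2*4)*(sqrt(14 - 4/(-10))/2 - 20) = (3 + 8)*(sqrt(14 - 4*(-1/10))/2 - 20) = 11*(sqrt(14 + 2/5)/2 - 20) = 11*(sqrt(72/5)/2 - 20) = 11*((6*sqrt(10)/5)/2 - 20) = 11*(3*sqrt(10)/5 - 20) = 11*(-20 + 3*sqrt(10)/5) = -220 + 33*sqrt(10)/5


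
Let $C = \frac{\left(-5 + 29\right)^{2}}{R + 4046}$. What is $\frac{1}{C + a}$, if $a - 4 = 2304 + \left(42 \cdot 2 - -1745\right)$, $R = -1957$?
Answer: $\frac{2089}{8642769} \approx 0.0002417$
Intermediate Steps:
$a = 4137$ ($a = 4 + \left(2304 + \left(42 \cdot 2 - -1745\right)\right) = 4 + \left(2304 + \left(84 + 1745\right)\right) = 4 + \left(2304 + 1829\right) = 4 + 4133 = 4137$)
$C = \frac{576}{2089}$ ($C = \frac{\left(-5 + 29\right)^{2}}{-1957 + 4046} = \frac{24^{2}}{2089} = 576 \cdot \frac{1}{2089} = \frac{576}{2089} \approx 0.27573$)
$\frac{1}{C + a} = \frac{1}{\frac{576}{2089} + 4137} = \frac{1}{\frac{8642769}{2089}} = \frac{2089}{8642769}$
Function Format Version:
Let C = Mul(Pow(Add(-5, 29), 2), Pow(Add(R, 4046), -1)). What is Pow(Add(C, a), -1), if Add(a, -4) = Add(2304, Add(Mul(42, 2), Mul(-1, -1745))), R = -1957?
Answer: Rational(2089, 8642769) ≈ 0.00024170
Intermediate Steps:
a = 4137 (a = Add(4, Add(2304, Add(Mul(42, 2), Mul(-1, -1745)))) = Add(4, Add(2304, Add(84, 1745))) = Add(4, Add(2304, 1829)) = Add(4, 4133) = 4137)
C = Rational(576, 2089) (C = Mul(Pow(Add(-5, 29), 2), Pow(Add(-1957, 4046), -1)) = Mul(Pow(24, 2), Pow(2089, -1)) = Mul(576, Rational(1, 2089)) = Rational(576, 2089) ≈ 0.27573)
Pow(Add(C, a), -1) = Pow(Add(Rational(576, 2089), 4137), -1) = Pow(Rational(8642769, 2089), -1) = Rational(2089, 8642769)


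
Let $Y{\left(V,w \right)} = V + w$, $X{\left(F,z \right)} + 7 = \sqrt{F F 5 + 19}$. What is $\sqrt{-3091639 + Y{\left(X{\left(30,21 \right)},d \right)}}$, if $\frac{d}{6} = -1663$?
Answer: $\sqrt{-3101624 + \sqrt{4519}} \approx 1761.1 i$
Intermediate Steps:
$d = -9978$ ($d = 6 \left(-1663\right) = -9978$)
$X{\left(F,z \right)} = -7 + \sqrt{19 + 5 F^{2}}$ ($X{\left(F,z \right)} = -7 + \sqrt{F F 5 + 19} = -7 + \sqrt{F^{2} \cdot 5 + 19} = -7 + \sqrt{5 F^{2} + 19} = -7 + \sqrt{19 + 5 F^{2}}$)
$\sqrt{-3091639 + Y{\left(X{\left(30,21 \right)},d \right)}} = \sqrt{-3091639 - \left(9985 - \sqrt{19 + 5 \cdot 30^{2}}\right)} = \sqrt{-3091639 - \left(9985 - \sqrt{19 + 5 \cdot 900}\right)} = \sqrt{-3091639 - \left(9985 - \sqrt{19 + 4500}\right)} = \sqrt{-3091639 - \left(9985 - \sqrt{4519}\right)} = \sqrt{-3101624 + \sqrt{4519}}$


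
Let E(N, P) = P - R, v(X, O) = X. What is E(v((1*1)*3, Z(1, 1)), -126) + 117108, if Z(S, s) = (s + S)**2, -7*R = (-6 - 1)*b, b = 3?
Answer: 116979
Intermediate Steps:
R = 3 (R = -(-6 - 1)*3/7 = -(-1)*3 = -1/7*(-21) = 3)
Z(S, s) = (S + s)**2
E(N, P) = -3 + P (E(N, P) = P - 1*3 = P - 3 = -3 + P)
E(v((1*1)*3, Z(1, 1)), -126) + 117108 = (-3 - 126) + 117108 = -129 + 117108 = 116979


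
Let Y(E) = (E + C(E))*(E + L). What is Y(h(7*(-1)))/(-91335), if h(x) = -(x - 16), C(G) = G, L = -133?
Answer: 1012/18267 ≈ 0.055400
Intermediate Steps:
h(x) = 16 - x (h(x) = -(-16 + x) = 16 - x)
Y(E) = 2*E*(-133 + E) (Y(E) = (E + E)*(E - 133) = (2*E)*(-133 + E) = 2*E*(-133 + E))
Y(h(7*(-1)))/(-91335) = (2*(16 - 7*(-1))*(-133 + (16 - 7*(-1))))/(-91335) = (2*(16 - 1*(-7))*(-133 + (16 - 1*(-7))))*(-1/91335) = (2*(16 + 7)*(-133 + (16 + 7)))*(-1/91335) = (2*23*(-133 + 23))*(-1/91335) = (2*23*(-110))*(-1/91335) = -5060*(-1/91335) = 1012/18267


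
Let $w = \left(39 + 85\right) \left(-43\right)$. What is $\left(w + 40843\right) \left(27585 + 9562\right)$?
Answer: $1319127117$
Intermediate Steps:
$w = -5332$ ($w = 124 \left(-43\right) = -5332$)
$\left(w + 40843\right) \left(27585 + 9562\right) = \left(-5332 + 40843\right) \left(27585 + 9562\right) = 35511 \cdot 37147 = 1319127117$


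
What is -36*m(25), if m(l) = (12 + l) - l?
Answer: -432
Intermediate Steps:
m(l) = 12
-36*m(25) = -36*12 = -432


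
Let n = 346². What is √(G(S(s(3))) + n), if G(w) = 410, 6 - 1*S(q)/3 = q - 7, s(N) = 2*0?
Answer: √120126 ≈ 346.59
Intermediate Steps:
s(N) = 0
n = 119716
S(q) = 39 - 3*q (S(q) = 18 - 3*(q - 7) = 18 - 3*(-7 + q) = 18 + (21 - 3*q) = 39 - 3*q)
√(G(S(s(3))) + n) = √(410 + 119716) = √120126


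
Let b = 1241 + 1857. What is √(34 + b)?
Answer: 6*√87 ≈ 55.964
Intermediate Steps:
b = 3098
√(34 + b) = √(34 + 3098) = √3132 = 6*√87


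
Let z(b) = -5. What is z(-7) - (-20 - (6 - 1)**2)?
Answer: 40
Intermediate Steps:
z(-7) - (-20 - (6 - 1)**2) = -5 - (-20 - (6 - 1)**2) = -5 - (-20 - 1*5**2) = -5 - (-20 - 1*25) = -5 - (-20 - 25) = -5 - 1*(-45) = -5 + 45 = 40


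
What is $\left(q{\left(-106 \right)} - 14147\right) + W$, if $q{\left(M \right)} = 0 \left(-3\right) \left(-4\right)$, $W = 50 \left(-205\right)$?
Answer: $-24397$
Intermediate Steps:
$W = -10250$
$q{\left(M \right)} = 0$ ($q{\left(M \right)} = 0 \left(-4\right) = 0$)
$\left(q{\left(-106 \right)} - 14147\right) + W = \left(0 - 14147\right) - 10250 = -14147 - 10250 = -24397$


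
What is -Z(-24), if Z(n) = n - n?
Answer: 0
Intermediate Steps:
Z(n) = 0
-Z(-24) = -1*0 = 0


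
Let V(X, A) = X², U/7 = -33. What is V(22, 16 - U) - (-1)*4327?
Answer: 4811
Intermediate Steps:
U = -231 (U = 7*(-33) = -231)
V(22, 16 - U) - (-1)*4327 = 22² - (-1)*4327 = 484 - 1*(-4327) = 484 + 4327 = 4811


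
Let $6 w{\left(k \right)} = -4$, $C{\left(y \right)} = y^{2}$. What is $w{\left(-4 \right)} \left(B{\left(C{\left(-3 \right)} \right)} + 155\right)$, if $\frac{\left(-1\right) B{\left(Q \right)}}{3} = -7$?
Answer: $- \frac{352}{3} \approx -117.33$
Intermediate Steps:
$w{\left(k \right)} = - \frac{2}{3}$ ($w{\left(k \right)} = \frac{1}{6} \left(-4\right) = - \frac{2}{3}$)
$B{\left(Q \right)} = 21$ ($B{\left(Q \right)} = \left(-3\right) \left(-7\right) = 21$)
$w{\left(-4 \right)} \left(B{\left(C{\left(-3 \right)} \right)} + 155\right) = - \frac{2 \left(21 + 155\right)}{3} = \left(- \frac{2}{3}\right) 176 = - \frac{352}{3}$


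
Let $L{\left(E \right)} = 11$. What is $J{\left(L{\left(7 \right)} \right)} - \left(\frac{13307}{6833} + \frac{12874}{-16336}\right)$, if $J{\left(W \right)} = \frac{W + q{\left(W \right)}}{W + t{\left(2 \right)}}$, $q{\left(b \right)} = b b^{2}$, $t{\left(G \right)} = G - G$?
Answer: $\frac{6744349613}{55811944} \approx 120.84$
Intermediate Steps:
$t{\left(G \right)} = 0$
$q{\left(b \right)} = b^{3}$
$J{\left(W \right)} = \frac{W + W^{3}}{W}$ ($J{\left(W \right)} = \frac{W + W^{3}}{W + 0} = \frac{W + W^{3}}{W}$)
$J{\left(L{\left(7 \right)} \right)} - \left(\frac{13307}{6833} + \frac{12874}{-16336}\right) = \left(1 + 11^{2}\right) - \left(\frac{13307}{6833} + \frac{12874}{-16336}\right) = \left(1 + 121\right) - \left(13307 \cdot \frac{1}{6833} + 12874 \left(- \frac{1}{16336}\right)\right) = 122 - \left(\frac{13307}{6833} - \frac{6437}{8168}\right) = 122 - \frac{64707555}{55811944} = \frac{6744349613}{55811944}$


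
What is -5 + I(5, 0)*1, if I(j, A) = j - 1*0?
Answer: 0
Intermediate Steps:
I(j, A) = j (I(j, A) = j + 0 = j)
-5 + I(5, 0)*1 = -5 + 5*1 = -5 + 5 = 0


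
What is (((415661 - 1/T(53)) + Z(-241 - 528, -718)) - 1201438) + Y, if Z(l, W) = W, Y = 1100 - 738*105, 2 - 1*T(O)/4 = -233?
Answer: -811111901/940 ≈ -8.6289e+5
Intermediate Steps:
T(O) = 940 (T(O) = 8 - 4*(-233) = 8 + 932 = 940)
Y = -76390 (Y = 1100 - 77490 = -76390)
(((415661 - 1/T(53)) + Z(-241 - 528, -718)) - 1201438) + Y = (((415661 - 1/940) - 718) - 1201438) - 76390 = ((390721339/940 - 718) - 1201438) - 76390 = (390046419/940 - 1201438) - 76390 = -739305301/940 - 76390 = -811111901/940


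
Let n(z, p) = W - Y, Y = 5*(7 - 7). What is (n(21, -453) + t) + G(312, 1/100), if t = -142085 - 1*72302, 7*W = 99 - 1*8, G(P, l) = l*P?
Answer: -5359272/25 ≈ -2.1437e+5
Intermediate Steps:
G(P, l) = P*l
W = 13 (W = (99 - 1*8)/7 = (99 - 8)/7 = (⅐)*91 = 13)
Y = 0 (Y = 5*0 = 0)
n(z, p) = 13 (n(z, p) = 13 - 1*0 = 13 + 0 = 13)
t = -214387 (t = -142085 - 72302 = -214387)
(n(21, -453) + t) + G(312, 1/100) = (13 - 214387) + 312/100 = -214374 + 312*(1/100) = -214374 + 78/25 = -5359272/25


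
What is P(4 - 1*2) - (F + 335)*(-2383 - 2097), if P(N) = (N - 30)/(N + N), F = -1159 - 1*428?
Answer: -5608967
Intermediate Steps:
F = -1587 (F = -1159 - 428 = -1587)
P(N) = (-30 + N)/(2*N) (P(N) = (-30 + N)/((2*N)) = (-30 + N)*(1/(2*N)) = (-30 + N)/(2*N))
P(4 - 1*2) - (F + 335)*(-2383 - 2097) = (-30 + (4 - 1*2))/(2*(4 - 1*2)) - (-1587 + 335)*(-2383 - 2097) = (-30 + (4 - 2))/(2*(4 - 2)) - (-1252)*(-4480) = (1/2)*(-30 + 2)/2 - 1*5608960 = (1/2)*(1/2)*(-28) - 5608960 = -7 - 5608960 = -5608967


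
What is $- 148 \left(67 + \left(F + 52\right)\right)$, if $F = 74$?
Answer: $-28564$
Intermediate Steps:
$- 148 \left(67 + \left(F + 52\right)\right) = - 148 \left(67 + \left(74 + 52\right)\right) = - 148 \left(67 + 126\right) = \left(-148\right) 193 = -28564$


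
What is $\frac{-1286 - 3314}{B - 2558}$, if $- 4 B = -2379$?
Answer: $\frac{18400}{7853} \approx 2.3431$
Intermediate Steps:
$B = \frac{2379}{4}$ ($B = \left(- \frac{1}{4}\right) \left(-2379\right) = \frac{2379}{4} \approx 594.75$)
$\frac{-1286 - 3314}{B - 2558} = \frac{-1286 - 3314}{\frac{2379}{4} - 2558} = - \frac{4600}{- \frac{7853}{4}} = \left(-4600\right) \left(- \frac{4}{7853}\right) = \frac{18400}{7853}$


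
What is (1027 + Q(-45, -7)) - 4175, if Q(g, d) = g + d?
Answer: -3200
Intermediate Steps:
Q(g, d) = d + g
(1027 + Q(-45, -7)) - 4175 = (1027 + (-7 - 45)) - 4175 = (1027 - 52) - 4175 = 975 - 4175 = -3200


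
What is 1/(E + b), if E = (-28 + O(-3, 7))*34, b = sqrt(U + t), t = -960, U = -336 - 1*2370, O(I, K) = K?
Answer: -119/85577 - I*sqrt(3666)/513462 ≈ -0.0013906 - 0.00011792*I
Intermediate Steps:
U = -2706 (U = -336 - 2370 = -2706)
b = I*sqrt(3666) (b = sqrt(-2706 - 960) = sqrt(-3666) = I*sqrt(3666) ≈ 60.547*I)
E = -714 (E = (-28 + 7)*34 = -21*34 = -714)
1/(E + b) = 1/(-714 + I*sqrt(3666))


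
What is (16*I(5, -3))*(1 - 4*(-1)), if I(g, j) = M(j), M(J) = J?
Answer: -240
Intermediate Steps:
I(g, j) = j
(16*I(5, -3))*(1 - 4*(-1)) = (16*(-3))*(1 - 4*(-1)) = -48*(1 + 4) = -48*5 = -240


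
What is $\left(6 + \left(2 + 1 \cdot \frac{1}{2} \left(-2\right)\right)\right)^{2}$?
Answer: $49$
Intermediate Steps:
$\left(6 + \left(2 + 1 \cdot \frac{1}{2} \left(-2\right)\right)\right)^{2} = \left(6 + \left(2 + \frac{1}{2} \left(-2\right)\right)\right)^{2} = \left(6 + \left(2 - 1\right)\right)^{2} = \left(6 + 1\right)^{2} = 7^{2} = 49$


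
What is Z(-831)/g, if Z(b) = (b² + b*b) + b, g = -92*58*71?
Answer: -1380291/378856 ≈ -3.6433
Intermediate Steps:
g = -378856 (g = -5336*71 = -378856)
Z(b) = b + 2*b² (Z(b) = (b² + b²) + b = 2*b² + b = b + 2*b²)
Z(-831)/g = -831*(1 + 2*(-831))/(-378856) = -831*(1 - 1662)*(-1/378856) = -831*(-1661)*(-1/378856) = 1380291*(-1/378856) = -1380291/378856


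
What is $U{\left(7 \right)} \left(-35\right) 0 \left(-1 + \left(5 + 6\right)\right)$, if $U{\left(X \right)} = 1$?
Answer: $0$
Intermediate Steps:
$U{\left(7 \right)} \left(-35\right) 0 \left(-1 + \left(5 + 6\right)\right) = 1 \left(-35\right) 0 \left(-1 + \left(5 + 6\right)\right) = - 35 \cdot 0 \left(-1 + 11\right) = - 35 \cdot 0 \cdot 10 = \left(-35\right) 0 = 0$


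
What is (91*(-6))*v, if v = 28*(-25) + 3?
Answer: 380562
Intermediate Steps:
v = -697 (v = -700 + 3 = -697)
(91*(-6))*v = (91*(-6))*(-697) = -546*(-697) = 380562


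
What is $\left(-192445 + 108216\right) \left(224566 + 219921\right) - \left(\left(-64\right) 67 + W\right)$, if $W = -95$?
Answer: $-37438691140$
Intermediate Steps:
$\left(-192445 + 108216\right) \left(224566 + 219921\right) - \left(\left(-64\right) 67 + W\right) = \left(-192445 + 108216\right) \left(224566 + 219921\right) - \left(\left(-64\right) 67 - 95\right) = \left(-84229\right) 444487 - \left(-4288 - 95\right) = -37438695523 - -4383 = -37438695523 + 4383 = -37438691140$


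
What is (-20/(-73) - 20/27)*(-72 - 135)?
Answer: 21160/219 ≈ 96.621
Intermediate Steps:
(-20/(-73) - 20/27)*(-72 - 135) = (-20*(-1/73) - 20*1/27)*(-207) = (20/73 - 20/27)*(-207) = -920/1971*(-207) = 21160/219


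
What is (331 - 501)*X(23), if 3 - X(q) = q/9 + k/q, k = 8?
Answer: -3400/207 ≈ -16.425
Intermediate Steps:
X(q) = 3 - 8/q - q/9 (X(q) = 3 - (q/9 + 8/q) = 3 - (8/q + q/9) = 3 + (-8/q - q/9) = 3 - 8/q - q/9)
(331 - 501)*X(23) = (331 - 501)*(3 - 8/23 - 1/9*23) = -170*(3 - 8*1/23 - 23/9) = -170*(3 - 8/23 - 23/9) = -170*20/207 = -3400/207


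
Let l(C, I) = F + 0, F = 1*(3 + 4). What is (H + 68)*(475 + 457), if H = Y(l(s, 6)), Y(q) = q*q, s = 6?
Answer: 109044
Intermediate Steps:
F = 7 (F = 1*7 = 7)
l(C, I) = 7 (l(C, I) = 7 + 0 = 7)
Y(q) = q²
H = 49 (H = 7² = 49)
(H + 68)*(475 + 457) = (49 + 68)*(475 + 457) = 117*932 = 109044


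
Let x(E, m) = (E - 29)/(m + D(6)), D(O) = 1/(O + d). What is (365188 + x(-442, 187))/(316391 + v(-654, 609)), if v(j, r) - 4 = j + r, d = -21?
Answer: 1023980087/887045400 ≈ 1.1544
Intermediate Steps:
v(j, r) = 4 + j + r (v(j, r) = 4 + (j + r) = 4 + j + r)
D(O) = 1/(-21 + O) (D(O) = 1/(O - 21) = 1/(-21 + O))
x(E, m) = (-29 + E)/(-1/15 + m) (x(E, m) = (E - 29)/(m + 1/(-21 + 6)) = (-29 + E)/(m + 1/(-15)) = (-29 + E)/(m - 1/15) = (-29 + E)/(-1/15 + m))
(365188 + x(-442, 187))/(316391 + v(-654, 609)) = (365188 + 15*(-29 - 442)/(-1 + 15*187))/(316391 + (4 - 654 + 609)) = (365188 + 15*(-471)/(-1 + 2805))/(316391 - 41) = (365188 + 15*(-471)/2804)/316350 = (365188 + 15*(1/2804)*(-471))*(1/316350) = (365188 - 7065/2804)*(1/316350) = (1023980087/2804)*(1/316350) = 1023980087/887045400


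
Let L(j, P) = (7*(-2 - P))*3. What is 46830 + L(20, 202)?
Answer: 42546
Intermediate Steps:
L(j, P) = -42 - 21*P (L(j, P) = (-14 - 7*P)*3 = -42 - 21*P)
46830 + L(20, 202) = 46830 + (-42 - 21*202) = 46830 + (-42 - 4242) = 46830 - 4284 = 42546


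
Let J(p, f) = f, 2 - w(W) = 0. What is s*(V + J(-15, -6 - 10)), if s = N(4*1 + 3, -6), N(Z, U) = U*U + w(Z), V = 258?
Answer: 9196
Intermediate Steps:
w(W) = 2 (w(W) = 2 - 1*0 = 2 + 0 = 2)
N(Z, U) = 2 + U**2 (N(Z, U) = U*U + 2 = U**2 + 2 = 2 + U**2)
s = 38 (s = 2 + (-6)**2 = 2 + 36 = 38)
s*(V + J(-15, -6 - 10)) = 38*(258 + (-6 - 10)) = 38*(258 - 16) = 38*242 = 9196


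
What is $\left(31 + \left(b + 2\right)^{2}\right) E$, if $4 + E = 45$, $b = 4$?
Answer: $2747$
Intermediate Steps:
$E = 41$ ($E = -4 + 45 = 41$)
$\left(31 + \left(b + 2\right)^{2}\right) E = \left(31 + \left(4 + 2\right)^{2}\right) 41 = \left(31 + 6^{2}\right) 41 = \left(31 + 36\right) 41 = 67 \cdot 41 = 2747$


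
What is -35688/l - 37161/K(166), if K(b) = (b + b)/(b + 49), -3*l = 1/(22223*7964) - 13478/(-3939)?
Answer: 5721661863764849259/791949472880260 ≈ 7224.8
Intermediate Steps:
l = -2385389978555/2091419597124 (l = -(1/(22223*7964) - 13478/(-3939))/3 = -((1/22223)*(1/7964) - 13478*(-1/3939))/3 = -(1/176983972 + 13478/3939)/3 = -⅓*2385389978555/697139865708 = -2385389978555/2091419597124 ≈ -1.1406)
K(b) = 2*b/(49 + b) (K(b) = (2*b)/(49 + b) = 2*b/(49 + b))
-35688/l - 37161/K(166) = -35688/(-2385389978555/2091419597124) - 37161/(2*166/(49 + 166)) = -35688*(-2091419597124/2385389978555) - 37161/(2*166/215) = 74638582582161312/2385389978555 - 37161/(2*166*(1/215)) = 74638582582161312/2385389978555 - 37161/332/215 = 74638582582161312/2385389978555 - 37161*215/332 = 74638582582161312/2385389978555 - 7989615/332 = 5721661863764849259/791949472880260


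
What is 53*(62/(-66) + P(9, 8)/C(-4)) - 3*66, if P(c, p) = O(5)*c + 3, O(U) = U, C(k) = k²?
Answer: -2930/33 ≈ -88.788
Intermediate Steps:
P(c, p) = 3 + 5*c (P(c, p) = 5*c + 3 = 3 + 5*c)
53*(62/(-66) + P(9, 8)/C(-4)) - 3*66 = 53*(62/(-66) + (3 + 5*9)/((-4)²)) - 3*66 = 53*(62*(-1/66) + (3 + 45)/16) - 198 = 53*(-31/33 + 48*(1/16)) - 198 = 53*(-31/33 + 3) - 198 = 53*(68/33) - 198 = 3604/33 - 198 = -2930/33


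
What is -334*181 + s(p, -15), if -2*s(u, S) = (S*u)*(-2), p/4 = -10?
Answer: -59854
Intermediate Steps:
p = -40 (p = 4*(-10) = -40)
s(u, S) = S*u (s(u, S) = -S*u*(-2)/2 = -(-1)*S*u = S*u)
-334*181 + s(p, -15) = -334*181 - 15*(-40) = -60454 + 600 = -59854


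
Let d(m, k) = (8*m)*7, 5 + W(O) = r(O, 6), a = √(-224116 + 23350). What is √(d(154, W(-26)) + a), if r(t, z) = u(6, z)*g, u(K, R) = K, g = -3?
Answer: √(8624 + I*√200766) ≈ 92.897 + 2.4117*I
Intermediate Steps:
a = I*√200766 (a = √(-200766) = I*√200766 ≈ 448.07*I)
r(t, z) = -18 (r(t, z) = 6*(-3) = -18)
W(O) = -23 (W(O) = -5 - 18 = -23)
d(m, k) = 56*m
√(d(154, W(-26)) + a) = √(56*154 + I*√200766) = √(8624 + I*√200766)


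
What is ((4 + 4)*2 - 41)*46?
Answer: -1150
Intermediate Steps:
((4 + 4)*2 - 41)*46 = (8*2 - 41)*46 = (16 - 41)*46 = -25*46 = -1150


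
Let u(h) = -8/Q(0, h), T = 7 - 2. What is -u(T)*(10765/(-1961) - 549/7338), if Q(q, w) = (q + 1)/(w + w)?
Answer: -1067602120/2398303 ≈ -445.15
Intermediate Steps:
Q(q, w) = (1 + q)/(2*w) (Q(q, w) = (1 + q)/((2*w)) = (1 + q)*(1/(2*w)) = (1 + q)/(2*w))
T = 5
u(h) = -16*h (u(h) = -8*2*h/(1 + 0) = -8*2*h = -16*h)
-u(T)*(10765/(-1961) - 549/7338) = -(-16*5)*(10765/(-1961) - 549/7338) = -(-80)*(10765*(-1/1961) - 549*1/7338) = -(-80)*(-10765/1961 - 183/2446) = -(-80)*(-26690053)/4796606 = -1*1067602120/2398303 = -1067602120/2398303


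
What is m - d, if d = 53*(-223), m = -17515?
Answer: -5696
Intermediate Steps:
d = -11819
m - d = -17515 - 1*(-11819) = -17515 + 11819 = -5696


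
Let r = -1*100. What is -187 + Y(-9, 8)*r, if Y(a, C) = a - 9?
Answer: 1613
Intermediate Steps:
Y(a, C) = -9 + a
r = -100
-187 + Y(-9, 8)*r = -187 + (-9 - 9)*(-100) = -187 - 18*(-100) = -187 + 1800 = 1613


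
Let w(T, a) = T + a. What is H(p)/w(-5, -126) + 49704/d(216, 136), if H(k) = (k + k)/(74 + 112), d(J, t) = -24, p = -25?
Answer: -25230968/12183 ≈ -2071.0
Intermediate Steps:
H(k) = k/93 (H(k) = (2*k)/186 = (2*k)*(1/186) = k/93)
H(p)/w(-5, -126) + 49704/d(216, 136) = ((1/93)*(-25))/(-5 - 126) + 49704/(-24) = -25/93/(-131) + 49704*(-1/24) = -25/93*(-1/131) - 2071 = 25/12183 - 2071 = -25230968/12183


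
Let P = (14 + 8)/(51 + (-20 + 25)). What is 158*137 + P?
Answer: 606099/28 ≈ 21646.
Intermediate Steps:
P = 11/28 (P = 22/(51 + 5) = 22/56 = 22*(1/56) = 11/28 ≈ 0.39286)
158*137 + P = 158*137 + 11/28 = 21646 + 11/28 = 606099/28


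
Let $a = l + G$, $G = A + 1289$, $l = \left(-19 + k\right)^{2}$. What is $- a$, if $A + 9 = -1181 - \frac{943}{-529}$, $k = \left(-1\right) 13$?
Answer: $- \frac{25870}{23} \approx -1124.8$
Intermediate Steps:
$k = -13$
$A = - \frac{27329}{23}$ ($A = -9 - \left(1181 + \frac{943}{-529}\right) = -9 - \frac{27122}{23} = - \frac{27329}{23} \approx -1188.2$)
$l = 1024$ ($l = \left(-19 - 13\right)^{2} = \left(-32\right)^{2} = 1024$)
$G = \frac{2318}{23}$ ($G = - \frac{27329}{23} + 1289 = \frac{2318}{23} \approx 100.78$)
$a = \frac{25870}{23}$ ($a = 1024 + \frac{2318}{23} = \frac{25870}{23} \approx 1124.8$)
$- a = \left(-1\right) \frac{25870}{23} = - \frac{25870}{23}$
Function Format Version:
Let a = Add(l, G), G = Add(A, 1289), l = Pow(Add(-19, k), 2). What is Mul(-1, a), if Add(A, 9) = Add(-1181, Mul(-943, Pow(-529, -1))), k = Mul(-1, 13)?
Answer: Rational(-25870, 23) ≈ -1124.8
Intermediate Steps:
k = -13
A = Rational(-27329, 23) (A = Add(-9, Add(-1181, Mul(-943, Pow(-529, -1)))) = Add(-9, Add(-1181, Mul(-943, Rational(-1, 529)))) = Add(-9, Add(-1181, Rational(41, 23))) = Add(-9, Rational(-27122, 23)) = Rational(-27329, 23) ≈ -1188.2)
l = 1024 (l = Pow(Add(-19, -13), 2) = Pow(-32, 2) = 1024)
G = Rational(2318, 23) (G = Add(Rational(-27329, 23), 1289) = Rational(2318, 23) ≈ 100.78)
a = Rational(25870, 23) (a = Add(1024, Rational(2318, 23)) = Rational(25870, 23) ≈ 1124.8)
Mul(-1, a) = Mul(-1, Rational(25870, 23)) = Rational(-25870, 23)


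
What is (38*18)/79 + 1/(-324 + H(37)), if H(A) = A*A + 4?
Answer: 717595/82871 ≈ 8.6592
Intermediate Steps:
H(A) = 4 + A² (H(A) = A² + 4 = 4 + A²)
(38*18)/79 + 1/(-324 + H(37)) = (38*18)/79 + 1/(-324 + (4 + 37²)) = (1/79)*684 + 1/(-324 + (4 + 1369)) = 684/79 + 1/(-324 + 1373) = 684/79 + 1/1049 = 717595/82871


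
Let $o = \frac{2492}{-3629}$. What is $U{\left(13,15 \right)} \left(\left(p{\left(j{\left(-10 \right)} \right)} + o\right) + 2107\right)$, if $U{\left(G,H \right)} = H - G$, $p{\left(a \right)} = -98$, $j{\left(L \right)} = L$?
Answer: $\frac{14576338}{3629} \approx 4016.6$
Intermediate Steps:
$o = - \frac{2492}{3629}$ ($o = 2492 \left(- \frac{1}{3629}\right) = - \frac{2492}{3629} \approx -0.68669$)
$U{\left(13,15 \right)} \left(\left(p{\left(j{\left(-10 \right)} \right)} + o\right) + 2107\right) = \left(15 - 13\right) \left(\left(-98 - \frac{2492}{3629}\right) + 2107\right) = \left(15 - 13\right) \left(- \frac{358134}{3629} + 2107\right) = 2 \cdot \frac{7288169}{3629} = \frac{14576338}{3629}$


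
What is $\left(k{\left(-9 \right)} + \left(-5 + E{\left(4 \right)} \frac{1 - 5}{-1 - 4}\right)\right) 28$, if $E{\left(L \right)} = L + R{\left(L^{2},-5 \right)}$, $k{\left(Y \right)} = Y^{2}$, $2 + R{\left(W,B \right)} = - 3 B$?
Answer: $\frac{12544}{5} \approx 2508.8$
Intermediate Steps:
$R{\left(W,B \right)} = -2 - 3 B$
$E{\left(L \right)} = 13 + L$ ($E{\left(L \right)} = L - -13 = L + \left(-2 + 15\right) = L + 13 = 13 + L$)
$\left(k{\left(-9 \right)} + \left(-5 + E{\left(4 \right)} \frac{1 - 5}{-1 - 4}\right)\right) 28 = \left(\left(-9\right)^{2} - \left(5 - \left(13 + 4\right) \frac{1 - 5}{-1 - 4}\right)\right) 28 = \left(81 - \left(5 - 17 \left(- \frac{4}{-5}\right)\right)\right) 28 = \left(81 - \left(5 - 17 \left(\left(-4\right) \left(- \frac{1}{5}\right)\right)\right)\right) 28 = \left(81 + \left(-5 + 17 \cdot \frac{4}{5}\right)\right) 28 = \left(81 + \left(-5 + \frac{68}{5}\right)\right) 28 = \left(81 + \frac{43}{5}\right) 28 = \frac{448}{5} \cdot 28 = \frac{12544}{5}$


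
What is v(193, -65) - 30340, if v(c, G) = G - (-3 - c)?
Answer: -30209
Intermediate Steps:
v(c, G) = 3 + G + c (v(c, G) = G + (3 + c) = 3 + G + c)
v(193, -65) - 30340 = (3 - 65 + 193) - 30340 = 131 - 30340 = -30209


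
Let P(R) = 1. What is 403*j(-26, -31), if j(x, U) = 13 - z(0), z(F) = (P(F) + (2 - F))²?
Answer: 1612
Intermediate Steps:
z(F) = (3 - F)² (z(F) = (1 + (2 - F))² = (3 - F)²)
j(x, U) = 4 (j(x, U) = 13 - (3 - 1*0)² = 13 - (3 + 0)² = 13 - 1*3² = 13 - 1*9 = 13 - 9 = 4)
403*j(-26, -31) = 403*4 = 1612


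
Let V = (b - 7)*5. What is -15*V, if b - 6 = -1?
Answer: 150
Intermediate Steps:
b = 5 (b = 6 - 1 = 5)
V = -10 (V = (5 - 7)*5 = -2*5 = -10)
-15*V = -15*(-10) = 150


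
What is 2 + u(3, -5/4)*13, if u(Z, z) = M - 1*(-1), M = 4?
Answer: 67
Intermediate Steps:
u(Z, z) = 5 (u(Z, z) = 4 - 1*(-1) = 4 + 1 = 5)
2 + u(3, -5/4)*13 = 2 + 5*13 = 2 + 65 = 67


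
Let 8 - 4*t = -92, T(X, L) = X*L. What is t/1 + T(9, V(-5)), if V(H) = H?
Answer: -20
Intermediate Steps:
T(X, L) = L*X
t = 25 (t = 2 - ¼*(-92) = 2 + 23 = 25)
t/1 + T(9, V(-5)) = 25/1 - 5*9 = 1*25 - 45 = 25 - 45 = -20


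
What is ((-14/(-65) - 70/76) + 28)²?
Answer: 4545051889/6100900 ≈ 744.98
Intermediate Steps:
((-14/(-65) - 70/76) + 28)² = ((-14*(-1/65) - 70*1/76) + 28)² = ((14/65 - 35/38) + 28)² = (-1743/2470 + 28)² = (67417/2470)² = 4545051889/6100900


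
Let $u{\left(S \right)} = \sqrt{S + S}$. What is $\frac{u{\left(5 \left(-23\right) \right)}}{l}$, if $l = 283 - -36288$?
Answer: $\frac{i \sqrt{230}}{36571} \approx 0.00041469 i$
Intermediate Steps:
$u{\left(S \right)} = \sqrt{2} \sqrt{S}$ ($u{\left(S \right)} = \sqrt{2 S} = \sqrt{2} \sqrt{S}$)
$l = 36571$ ($l = 283 + 36288 = 36571$)
$\frac{u{\left(5 \left(-23\right) \right)}}{l} = \frac{\sqrt{2} \sqrt{5 \left(-23\right)}}{36571} = \sqrt{2} \sqrt{-115} \cdot \frac{1}{36571} = \sqrt{2} i \sqrt{115} \cdot \frac{1}{36571} = i \sqrt{230} \cdot \frac{1}{36571} = \frac{i \sqrt{230}}{36571}$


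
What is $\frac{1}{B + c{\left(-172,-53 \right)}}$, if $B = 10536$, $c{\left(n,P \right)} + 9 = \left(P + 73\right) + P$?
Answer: $\frac{1}{10494} \approx 9.5293 \cdot 10^{-5}$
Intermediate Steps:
$c{\left(n,P \right)} = 64 + 2 P$ ($c{\left(n,P \right)} = -9 + \left(\left(P + 73\right) + P\right) = -9 + \left(\left(73 + P\right) + P\right) = -9 + \left(73 + 2 P\right) = 64 + 2 P$)
$\frac{1}{B + c{\left(-172,-53 \right)}} = \frac{1}{10536 + \left(64 + 2 \left(-53\right)\right)} = \frac{1}{10536 + \left(64 - 106\right)} = \frac{1}{10536 - 42} = \frac{1}{10494}$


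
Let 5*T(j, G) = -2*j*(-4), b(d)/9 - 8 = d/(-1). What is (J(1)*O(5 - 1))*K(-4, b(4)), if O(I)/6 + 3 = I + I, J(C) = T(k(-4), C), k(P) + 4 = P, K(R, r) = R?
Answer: 1536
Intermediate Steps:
b(d) = 72 - 9*d (b(d) = 72 + 9*(d/(-1)) = 72 + 9*(d*(-1)) = 72 + 9*(-d) = 72 - 9*d)
k(P) = -4 + P
T(j, G) = 8*j/5 (T(j, G) = (-2*j*(-4))/5 = (8*j)/5 = 8*j/5)
J(C) = -64/5 (J(C) = 8*(-4 - 4)/5 = (8/5)*(-8) = -64/5)
O(I) = -18 + 12*I (O(I) = -18 + 6*(I + I) = -18 + 6*(2*I) = -18 + 12*I)
(J(1)*O(5 - 1))*K(-4, b(4)) = -64*(-18 + 12*(5 - 1))/5*(-4) = -64*(-18 + 12*4)/5*(-4) = -64*(-18 + 48)/5*(-4) = -64/5*30*(-4) = -384*(-4) = 1536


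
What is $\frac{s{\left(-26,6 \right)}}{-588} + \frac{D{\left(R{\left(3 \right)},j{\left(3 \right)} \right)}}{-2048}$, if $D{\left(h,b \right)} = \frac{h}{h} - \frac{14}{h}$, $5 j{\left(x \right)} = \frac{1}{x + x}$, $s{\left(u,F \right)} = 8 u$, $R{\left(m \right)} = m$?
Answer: $\frac{107035}{301056} \approx 0.35553$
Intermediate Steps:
$j{\left(x \right)} = \frac{1}{10 x}$ ($j{\left(x \right)} = \frac{1}{5 \left(x + x\right)} = \frac{1}{5 \cdot 2 x} = \frac{\frac{1}{2} \frac{1}{x}}{5} = \frac{1}{10 x}$)
$D{\left(h,b \right)} = 1 - \frac{14}{h}$
$\frac{s{\left(-26,6 \right)}}{-588} + \frac{D{\left(R{\left(3 \right)},j{\left(3 \right)} \right)}}{-2048} = \frac{8 \left(-26\right)}{-588} + \frac{\frac{1}{3} \left(-14 + 3\right)}{-2048} = \left(-208\right) \left(- \frac{1}{588}\right) + \frac{1}{3} \left(-11\right) \left(- \frac{1}{2048}\right) = \frac{52}{147} - - \frac{11}{6144} = \frac{52}{147} + \frac{11}{6144} = \frac{107035}{301056}$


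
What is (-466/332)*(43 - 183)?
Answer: 16310/83 ≈ 196.51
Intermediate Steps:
(-466/332)*(43 - 183) = -466*1/332*(-140) = -233/166*(-140) = 16310/83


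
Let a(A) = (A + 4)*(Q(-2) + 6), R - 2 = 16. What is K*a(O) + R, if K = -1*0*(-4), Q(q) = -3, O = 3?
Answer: 18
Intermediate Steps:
R = 18 (R = 2 + 16 = 18)
a(A) = 12 + 3*A (a(A) = (A + 4)*(-3 + 6) = (4 + A)*3 = 12 + 3*A)
K = 0 (K = 0*(-4) = 0)
K*a(O) + R = 0*(12 + 3*3) + 18 = 0*(12 + 9) + 18 = 0*21 + 18 = 0 + 18 = 18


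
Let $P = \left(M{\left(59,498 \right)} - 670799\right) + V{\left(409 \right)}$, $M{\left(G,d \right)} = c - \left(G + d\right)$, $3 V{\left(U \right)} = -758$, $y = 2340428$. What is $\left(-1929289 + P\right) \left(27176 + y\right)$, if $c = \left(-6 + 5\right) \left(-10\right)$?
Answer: $- \frac{18473616129452}{3} \approx -6.1579 \cdot 10^{12}$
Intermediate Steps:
$V{\left(U \right)} = - \frac{758}{3}$ ($V{\left(U \right)} = \frac{1}{3} \left(-758\right) = - \frac{758}{3}$)
$c = 10$ ($c = \left(-1\right) \left(-10\right) = 10$)
$M{\left(G,d \right)} = 10 - G - d$ ($M{\left(G,d \right)} = 10 - \left(G + d\right) = 10 - G - d$)
$P = - \frac{2014796}{3}$ ($P = \left(\left(10 - 59 - 498\right) - 670799\right) - \frac{758}{3} = \left(-547 - 670799\right) - \frac{758}{3} = -671346 - \frac{758}{3} = - \frac{2014796}{3} \approx -6.716 \cdot 10^{5}$)
$\left(-1929289 + P\right) \left(27176 + y\right) = \left(-1929289 - \frac{2014796}{3}\right) \left(27176 + 2340428\right) = \left(- \frac{7802663}{3}\right) 2367604 = - \frac{18473616129452}{3}$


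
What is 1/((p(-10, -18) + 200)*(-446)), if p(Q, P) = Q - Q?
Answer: -1/89200 ≈ -1.1211e-5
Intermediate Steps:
p(Q, P) = 0
1/((p(-10, -18) + 200)*(-446)) = 1/((0 + 200)*(-446)) = 1/(200*(-446)) = 1/(-89200) = -1/89200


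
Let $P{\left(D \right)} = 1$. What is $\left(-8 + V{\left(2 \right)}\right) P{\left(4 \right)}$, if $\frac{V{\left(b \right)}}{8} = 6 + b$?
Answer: $56$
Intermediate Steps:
$V{\left(b \right)} = 48 + 8 b$ ($V{\left(b \right)} = 8 \left(6 + b\right) = 48 + 8 b$)
$\left(-8 + V{\left(2 \right)}\right) P{\left(4 \right)} = \left(-8 + \left(48 + 8 \cdot 2\right)\right) 1 = \left(-8 + \left(48 + 16\right)\right) 1 = \left(-8 + 64\right) 1 = 56 \cdot 1 = 56$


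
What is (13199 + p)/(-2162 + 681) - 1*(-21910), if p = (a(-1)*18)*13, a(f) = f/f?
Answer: 32435277/1481 ≈ 21901.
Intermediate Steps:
a(f) = 1
p = 234 (p = (1*18)*13 = 18*13 = 234)
(13199 + p)/(-2162 + 681) - 1*(-21910) = (13199 + 234)/(-2162 + 681) - 1*(-21910) = 13433/(-1481) + 21910 = 13433*(-1/1481) + 21910 = -13433/1481 + 21910 = 32435277/1481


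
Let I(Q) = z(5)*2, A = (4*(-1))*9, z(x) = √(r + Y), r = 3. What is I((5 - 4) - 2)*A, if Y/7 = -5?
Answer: -288*I*√2 ≈ -407.29*I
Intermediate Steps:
Y = -35 (Y = 7*(-5) = -35)
z(x) = 4*I*√2 (z(x) = √(3 - 35) = √(-32) = 4*I*√2)
A = -36 (A = -4*9 = -36)
I(Q) = 8*I*√2 (I(Q) = (4*I*√2)*2 = 8*I*√2)
I((5 - 4) - 2)*A = (8*I*√2)*(-36) = -288*I*√2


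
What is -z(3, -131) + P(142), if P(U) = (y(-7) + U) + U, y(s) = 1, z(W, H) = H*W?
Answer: 678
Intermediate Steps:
P(U) = 1 + 2*U (P(U) = (1 + U) + U = 1 + 2*U)
-z(3, -131) + P(142) = -(-131)*3 + (1 + 2*142) = -1*(-393) + (1 + 284) = 393 + 285 = 678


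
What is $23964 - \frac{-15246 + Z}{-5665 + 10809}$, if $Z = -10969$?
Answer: $\frac{123297031}{5144} \approx 23969.0$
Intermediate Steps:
$23964 - \frac{-15246 + Z}{-5665 + 10809} = 23964 - \frac{-15246 - 10969}{-5665 + 10809} = 23964 - - \frac{26215}{5144} = 23964 + \frac{26215}{5144} = \frac{123297031}{5144}$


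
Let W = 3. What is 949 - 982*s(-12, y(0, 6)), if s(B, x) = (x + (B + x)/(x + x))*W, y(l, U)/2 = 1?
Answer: 2422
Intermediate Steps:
y(l, U) = 2 (y(l, U) = 2*1 = 2)
s(B, x) = 3*x + 3*(B + x)/(2*x) (s(B, x) = (x + (B + x)/(x + x))*3 = (x + (B + x)/((2*x)))*3 = (x + (B + x)*(1/(2*x)))*3 = (x + (B + x)/(2*x))*3 = 3*x + 3*(B + x)/(2*x))
949 - 982*s(-12, y(0, 6)) = 949 - 982*(3/2 + 3*2 + (3/2)*(-12)/2) = 949 - 982*(3/2 + 6 + (3/2)*(-12)*(1/2)) = 949 - 982*(3/2 + 6 - 9) = 949 - 982*(-3/2) = 949 + 1473 = 2422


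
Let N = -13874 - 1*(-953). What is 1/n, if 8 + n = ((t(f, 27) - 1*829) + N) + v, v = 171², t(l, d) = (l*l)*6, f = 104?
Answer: 1/80379 ≈ 1.2441e-5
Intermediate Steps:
t(l, d) = 6*l² (t(l, d) = l²*6 = 6*l²)
N = -12921 (N = -13874 + 953 = -12921)
v = 29241
n = 80379 (n = -8 + (((6*104² - 1*829) - 12921) + 29241) = -8 + (((6*10816 - 829) - 12921) + 29241) = -8 + (((64896 - 829) - 12921) + 29241) = -8 + ((64067 - 12921) + 29241) = -8 + (51146 + 29241) = -8 + 80387 = 80379)
1/n = 1/80379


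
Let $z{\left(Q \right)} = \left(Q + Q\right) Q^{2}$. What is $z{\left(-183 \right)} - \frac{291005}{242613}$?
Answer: $- \frac{2973701524067}{242613} \approx -1.2257 \cdot 10^{7}$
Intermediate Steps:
$z{\left(Q \right)} = 2 Q^{3}$ ($z{\left(Q \right)} = 2 Q Q^{2} = 2 Q^{3}$)
$z{\left(-183 \right)} - \frac{291005}{242613} = 2 \left(-183\right)^{3} - \frac{291005}{242613} = 2 \left(-6128487\right) - \frac{291005}{242613} = -12256974 - \frac{291005}{242613} = - \frac{2973701524067}{242613}$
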